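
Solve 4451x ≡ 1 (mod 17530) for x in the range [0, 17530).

gcd(17530, 4451) = 1.
By Bézout, 4451·(-2879) + 17530·(731) = 1.
So 4451·-2879 ≡ 1 (mod 17530), and -2879 mod 17530 = 14651.

14651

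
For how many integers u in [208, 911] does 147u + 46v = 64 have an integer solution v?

15

gcd(147, 46) = 1  (147 = 3·46 + 9, 46 = 5·9 + 1, 9 = 9·1).
Back-substituting, 147·(-5) + 46·(16) = 1.
Scale by 64: particular solution (-320, 1024); reduce u mod 46: (2, -5).
General solution: u = 2 + 46t, v = -5 - 147t for integer t.
208 ≤ 2 + 46t ≤ 911 gives t ∈ [5, 19], which is 15 values.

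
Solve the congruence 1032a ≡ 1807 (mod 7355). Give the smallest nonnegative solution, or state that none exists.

3216

gcd(7355, 1032) = 1  (7355 = 7·1032 + 131, 1032 = 7·131 + 115, 131 = 1·115 + 16, 115 = 7·16 + 3, 16 = 5·3 + 1, 3 = 3·1).
1 divides 1807, so solutions exist.
Back-substituting, 1032·(-2302) + 7355·(323) = 1.
So 1032·(-2302) ≡ 1 (mod 7355); multiply by 1807: a ≡ -4159714 (mod 7355).
Smallest nonnegative: a = -4159714 mod 7355 = 3216.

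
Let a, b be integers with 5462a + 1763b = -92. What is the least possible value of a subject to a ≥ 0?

295

gcd(5462, 1763):
  5462 = 3*1763 + 173
  1763 = 10*173 + 33
  173 = 5*33 + 8
  33 = 4*8 + 1
  8 = 8*1
so gcd(5462, 1763) = 1.
1 divides -92, so solutions exist.
Back-substitute for Bézout coefficients:
  1 = 33 - 4*8
  ... = 5462*(-214) + 1763*(663)
Scale by -92/1 = -92: (a₀, b₀) = (19688, -60996).
General solution: a = 19688 + 1763t, b = -60996 - 5462t for integer t.
a ≥ 0: smallest is 19688 mod 1763 = 295 (at t = -11), with b = -914.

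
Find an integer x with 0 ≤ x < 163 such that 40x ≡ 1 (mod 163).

gcd(163, 40) = 1.
By Bézout, 40×(53) + 163×(-13) = 1.
So 40×53 ≡ 1 (mod 163), and 53 mod 163 = 53.

53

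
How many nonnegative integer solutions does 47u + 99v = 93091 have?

20

gcd(99, 47) = 1  (99 = 2×47 + 5, 47 = 9×5 + 2, 5 = 2×2 + 1, 2 = 2×1).
Back-substituting, 47×(-40) + 99×(19) = 1.
Scale by 93091: one solution is (-3723640, 1768729). Reduce u mod 99: (47, 918).
General: u = 47 + 99t, v = 918 - 47t.
u ≥ 0 ⇒ t ≥ 0; v ≥ 0 ⇒ t ≤ 19. So t ∈ [0, 19]: 20 solutions.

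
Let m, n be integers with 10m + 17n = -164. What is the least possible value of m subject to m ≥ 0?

gcd(17, 10):
  17 = 1*10 + 7
  10 = 1*7 + 3
  7 = 2*3 + 1
  3 = 3*1
so gcd(17, 10) = 1.
1 divides -164, so solutions exist.
Back-substitute for Bézout coefficients:
  1 = 7 - 2*3
  ... = 10*(-5) + 17*(3)
Scale by -164/1 = -164: (m₀, n₀) = (820, -492).
General solution: m = 820 + 17t, n = -492 - 10t for integer t.
m ≥ 0: smallest is 820 mod 17 = 4 (at t = -48), with n = -12.

4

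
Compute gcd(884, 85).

gcd(884, 85) = 17  (884 = 10*85 + 34, 85 = 2*34 + 17, 34 = 2*17).

17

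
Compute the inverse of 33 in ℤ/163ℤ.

gcd(163, 33) = 1  (163 = 4·33 + 31, 33 = 1·31 + 2, 31 = 15·2 + 1, 2 = 2·1).
Back-substituting, 33·(-79) + 163·(16) = 1.
So 33·-79 ≡ 1 (mod 163), and -79 mod 163 = 84.

84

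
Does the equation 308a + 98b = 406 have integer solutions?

yes

gcd(308, 98):
  308 = 3*98 + 14
  98 = 7*14
so gcd(308, 98) = 14.
14 divides 406, so integer solutions exist.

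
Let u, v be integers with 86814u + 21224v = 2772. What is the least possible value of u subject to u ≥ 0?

gcd(86814, 21224):
  86814 = 4*21224 + 1918
  21224 = 11*1918 + 126
  1918 = 15*126 + 28
  126 = 4*28 + 14
  28 = 2*14
so gcd(86814, 21224) = 14.
14 divides 2772, so solutions exist.
Back-substitute for Bézout coefficients:
  14 = 126 - 4*28
  ... = 86814*(-675) + 21224*(2761)
Scale by 2772/14 = 198: (u₀, v₀) = (-133650, 546678).
General solution: u = -133650 + 1516t, v = 546678 - 6201t for integer t.
u ≥ 0: smallest is -133650 mod 1516 = 1274 (at t = 89), with v = -5211.

1274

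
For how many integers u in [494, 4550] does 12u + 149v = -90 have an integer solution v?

gcd(149, 12) = 1.
By Bézout, 12·(-62) + 149·(5) = 1.
Particular solution: (67, -6).
General solution: u = 67 + 149t, v = -6 - 12t for integer t.
494 ≤ 67 + 149t ≤ 4550 gives t ∈ [3, 30], which is 28 values.

28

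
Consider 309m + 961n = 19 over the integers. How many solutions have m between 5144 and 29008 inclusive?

gcd(961, 309):
  961 = 3·309 + 34
  309 = 9·34 + 3
  34 = 11·3 + 1
  3 = 3·1
so gcd(961, 309) = 1.
Back-substitute for Bézout coefficients:
  1 = 34 - 11·3
  ... = 309·(-311) + 961·(100)
Scale by 19: particular solution (-5909, 1900); reduce m mod 961: (818, -263).
General solution: m = 818 + 961t, n = -263 - 309t for integer t.
5144 ≤ 818 + 961t ≤ 29008 gives t ∈ [5, 29], which is 25 values.

25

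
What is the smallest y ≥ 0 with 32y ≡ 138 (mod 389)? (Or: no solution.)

369

gcd(389, 32) = 1  (389 = 12·32 + 5, 32 = 6·5 + 2, 5 = 2·2 + 1, 2 = 2·1).
1 divides 138, so solutions exist.
Back-substituting, 32·(-158) + 389·(13) = 1.
So 32·(-158) ≡ 1 (mod 389); multiply by 138: y ≡ -21804 (mod 389).
Smallest nonnegative: y = -21804 mod 389 = 369.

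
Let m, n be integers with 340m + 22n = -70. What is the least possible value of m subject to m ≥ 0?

4

gcd(340, 22) = 2.
2 divides -70, so solutions exist.
By Bézout, 340*(-2) + 22*(31) = 2.
Scale by -70/2 = -35: (m₀, n₀) = (70, -1085).
General solution: m = 70 + 11t, n = -1085 - 170t for integer t.
m ≥ 0: smallest is 70 mod 11 = 4 (at t = -6), with n = -65.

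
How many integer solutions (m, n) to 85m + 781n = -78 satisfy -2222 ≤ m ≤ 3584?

gcd(781, 85) = 1  (781 = 9*85 + 16, 85 = 5*16 + 5, 16 = 3*5 + 1, 5 = 5*1).
Back-substituting, 85*(-147) + 781*(16) = 1.
Scale by -78: particular solution (11466, -1248); reduce m mod 781: (532, -58).
General solution: m = 532 + 781t, n = -58 - 85t for integer t.
-2222 ≤ 532 + 781t ≤ 3584 gives t ∈ [-3, 3], which is 7 values.

7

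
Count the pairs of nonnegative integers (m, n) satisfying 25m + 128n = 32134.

10

gcd(128, 25) = 1  (128 = 5·25 + 3, 25 = 8·3 + 1, 3 = 3·1).
Back-substituting, 25·(41) + 128·(-8) = 1.
Scale by 32134: one solution is (1317494, -257072). Reduce m mod 128: (118, 228).
General: m = 118 + 128t, n = 228 - 25t.
m ≥ 0 ⇒ t ≥ 0; n ≥ 0 ⇒ t ≤ 9. So t ∈ [0, 9]: 10 solutions.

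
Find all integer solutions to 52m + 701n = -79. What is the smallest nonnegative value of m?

686

gcd(701, 52) = 1  (701 = 13*52 + 25, 52 = 2*25 + 2, 25 = 12*2 + 1, 2 = 2*1).
1 divides -79, so solutions exist.
Back-substituting, 52*(-337) + 701*(25) = 1.
Scale by -79/1 = -79: (m₀, n₀) = (26623, -1975).
General solution: m = 26623 + 701t, n = -1975 - 52t for integer t.
m ≥ 0: smallest is 26623 mod 701 = 686 (at t = -37), with n = -51.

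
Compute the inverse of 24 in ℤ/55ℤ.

39

gcd(55, 24) = 1  (55 = 2·24 + 7, 24 = 3·7 + 3, 7 = 2·3 + 1, 3 = 3·1).
Back-substituting, 24·(-16) + 55·(7) = 1.
So 24·-16 ≡ 1 (mod 55), and -16 mod 55 = 39.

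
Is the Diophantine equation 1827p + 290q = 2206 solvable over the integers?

gcd(1827, 290) = 29  (1827 = 6*290 + 87, 290 = 3*87 + 29, 87 = 3*29).
29 does not divide 2206 (remainder 2), so no integer solutions.

no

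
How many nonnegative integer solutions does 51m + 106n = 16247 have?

3

gcd(106, 51) = 1.
By Bézout, 51*(-27) + 106*(13) = 1.
One solution: (65, 122).
General: m = 65 + 106t, n = 122 - 51t.
m ≥ 0 ⇒ t ≥ 0; n ≥ 0 ⇒ t ≤ 2. So t ∈ [0, 2]: 3 solutions.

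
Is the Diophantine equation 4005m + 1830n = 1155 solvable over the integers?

gcd(4005, 1830) = 15  (4005 = 2*1830 + 345, 1830 = 5*345 + 105, 345 = 3*105 + 30, 105 = 3*30 + 15, 30 = 2*15).
15 divides 1155, so integer solutions exist.

yes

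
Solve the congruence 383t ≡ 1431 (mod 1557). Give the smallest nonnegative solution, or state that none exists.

207

gcd(1557, 383) = 1  (1557 = 4×383 + 25, 383 = 15×25 + 8, 25 = 3×8 + 1, 8 = 8×1).
1 divides 1431, so solutions exist.
Back-substituting, 383×(-187) + 1557×(46) = 1.
So 383×(-187) ≡ 1 (mod 1557); multiply by 1431: t ≡ -267597 (mod 1557).
Smallest nonnegative: t = -267597 mod 1557 = 207.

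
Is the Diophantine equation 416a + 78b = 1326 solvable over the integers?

yes

gcd(416, 78) = 26  (416 = 5*78 + 26, 78 = 3*26).
26 divides 1326, so integer solutions exist.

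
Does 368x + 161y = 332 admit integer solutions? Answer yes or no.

no

gcd(368, 161) = 23  (368 = 2*161 + 46, 161 = 3*46 + 23, 46 = 2*23).
23 does not divide 332 (remainder 10), so no integer solutions.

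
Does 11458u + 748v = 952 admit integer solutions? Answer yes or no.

yes

gcd(11458, 748) = 34  (11458 = 15·748 + 238, 748 = 3·238 + 34, 238 = 7·34).
34 divides 952, so integer solutions exist.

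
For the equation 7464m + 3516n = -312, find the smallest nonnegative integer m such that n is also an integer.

gcd(7464, 3516) = 12  (7464 = 2·3516 + 432, 3516 = 8·432 + 60, 432 = 7·60 + 12, 60 = 5·12).
12 divides -312, so solutions exist.
Back-substituting, 7464·(57) + 3516·(-121) = 12.
Scale by -312/12 = -26: (m₀, n₀) = (-1482, 3146).
General solution: m = -1482 + 293t, n = 3146 - 622t for integer t.
m ≥ 0: smallest is -1482 mod 293 = 276 (at t = 6), with n = -586.

276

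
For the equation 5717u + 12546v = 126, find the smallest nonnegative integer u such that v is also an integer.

gcd(12546, 5717) = 1  (12546 = 2·5717 + 1112, 5717 = 5·1112 + 157, 1112 = 7·157 + 13, 157 = 12·13 + 1, 13 = 13·1).
1 divides 126, so solutions exist.
Back-substituting, 5717·(959) + 12546·(-437) = 1.
Scale by 126/1 = 126: (u₀, v₀) = (120834, -55062).
General solution: u = 120834 + 12546t, v = -55062 - 5717t for integer t.
u ≥ 0: smallest is 120834 mod 12546 = 7920 (at t = -9), with v = -3609.

7920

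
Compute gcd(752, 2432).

gcd(2432, 752) = 16  (2432 = 3*752 + 176, 752 = 4*176 + 48, 176 = 3*48 + 32, 48 = 1*32 + 16, 32 = 2*16).

16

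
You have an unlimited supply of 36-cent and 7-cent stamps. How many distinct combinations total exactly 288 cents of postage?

2

Need nonnegative integers with 36j + 7k = 288.
gcd(36, 7) = 1, and 36·(1) + 7·(-5) = 1.
So (j₀, k₀) = (288, -1440); general j = 288 + 7t, k = -1440 - 36t.
j ≥ 0 ⇒ t ≥ -41; k ≥ 0 ⇒ t ≤ -40. That's 2 values of t.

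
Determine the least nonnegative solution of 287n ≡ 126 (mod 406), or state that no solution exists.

gcd(406, 287):
  406 = 1·287 + 119
  287 = 2·119 + 49
  119 = 2·49 + 21
  49 = 2·21 + 7
  21 = 3·7
so gcd(406, 287) = 7.
7 divides 126, so solutions exist.
Back-substitute for Bézout coefficients:
  7 = 49 - 2·21
  ... = 287·(17) + 406·(-12)
So 287·(17) ≡ 7 (mod 406); multiply by 18: n ≡ 306 (mod 58).
Smallest nonnegative: n = 306 mod 58 = 16.

16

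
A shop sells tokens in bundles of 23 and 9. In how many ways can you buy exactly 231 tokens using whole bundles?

Need nonnegative integers with 23j + 9k = 231.
gcd(23, 9) = 1, and 23·(2) + 9·(-5) = 1.
So (j₀, k₀) = (462, -1155); general j = 462 + 9t, k = -1155 - 23t.
j ≥ 0 ⇒ t ≥ -51; k ≥ 0 ⇒ t ≤ -51. That's 1 value of t.

1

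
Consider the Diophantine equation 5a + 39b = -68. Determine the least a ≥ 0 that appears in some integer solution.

gcd(39, 5) = 1  (39 = 7×5 + 4, 5 = 1×4 + 1, 4 = 4×1).
1 divides -68, so solutions exist.
Back-substituting, 5×(8) + 39×(-1) = 1.
Scale by -68/1 = -68: (a₀, b₀) = (-544, 68).
General solution: a = -544 + 39t, b = 68 - 5t for integer t.
a ≥ 0: smallest is -544 mod 39 = 2 (at t = 14), with b = -2.

2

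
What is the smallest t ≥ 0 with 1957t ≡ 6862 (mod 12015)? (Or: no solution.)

11116

gcd(12015, 1957) = 1  (12015 = 6·1957 + 273, 1957 = 7·273 + 46, 273 = 5·46 + 43, 46 = 1·43 + 3, 43 = 14·3 + 1, 3 = 3·1).
1 divides 6862, so solutions exist.
Back-substituting, 1957·(-3917) + 12015·(638) = 1.
So 1957·(-3917) ≡ 1 (mod 12015); multiply by 6862: t ≡ -26878454 (mod 12015).
Smallest nonnegative: t = -26878454 mod 12015 = 11116.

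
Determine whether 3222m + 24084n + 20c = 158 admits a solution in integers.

yes

gcd(24084, 3222) = 18  (24084 = 7×3222 + 1530, 3222 = 2×1530 + 162, 1530 = 9×162 + 72, 162 = 2×72 + 18, 72 = 4×18).
gcd(18, 20) = 2.
2 divides 158, so integer solutions exist.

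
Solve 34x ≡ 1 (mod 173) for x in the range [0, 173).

56

gcd(173, 34):
  173 = 5*34 + 3
  34 = 11*3 + 1
  3 = 3*1
so gcd(173, 34) = 1.
Back-substitute for Bézout coefficients:
  1 = 34 - 11*3
  ... = 34*(56) + 173*(-11)
So 34*56 ≡ 1 (mod 173), and 56 mod 173 = 56.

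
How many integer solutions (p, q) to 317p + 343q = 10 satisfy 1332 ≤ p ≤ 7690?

19

gcd(343, 317):
  343 = 1×317 + 26
  317 = 12×26 + 5
  26 = 5×5 + 1
  5 = 5×1
so gcd(343, 317) = 1.
Back-substitute for Bézout coefficients:
  1 = 26 - 5×5
  ... = 317×(-66) + 343×(61)
Scale by 10: particular solution (-660, 610); reduce p mod 343: (26, -24).
General solution: p = 26 + 343t, q = -24 - 317t for integer t.
1332 ≤ 26 + 343t ≤ 7690 gives t ∈ [4, 22], which is 19 values.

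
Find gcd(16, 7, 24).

1

gcd(16, 7) = 1.
gcd(1, 24) = 1.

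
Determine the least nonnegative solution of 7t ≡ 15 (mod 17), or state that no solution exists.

gcd(17, 7) = 1.
1 divides 15, so solutions exist.
By Bézout, 7*(5) + 17*(-2) = 1.
So 7*(5) ≡ 1 (mod 17); multiply by 15: t ≡ 75 (mod 17).
Smallest nonnegative: t = 75 mod 17 = 7.

7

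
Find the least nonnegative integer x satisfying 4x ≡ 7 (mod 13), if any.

gcd(13, 4) = 1.
1 divides 7, so solutions exist.
By Bézout, 4×(-3) + 13×(1) = 1.
So 4×(-3) ≡ 1 (mod 13); multiply by 7: x ≡ -21 (mod 13).
Smallest nonnegative: x = -21 mod 13 = 5.

5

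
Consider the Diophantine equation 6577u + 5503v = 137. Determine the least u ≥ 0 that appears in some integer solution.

gcd(6577, 5503):
  6577 = 1×5503 + 1074
  5503 = 5×1074 + 133
  1074 = 8×133 + 10
  133 = 13×10 + 3
  10 = 3×3 + 1
  3 = 3×1
so gcd(6577, 5503) = 1.
1 divides 137, so solutions exist.
Back-substitute for Bézout coefficients:
  1 = 10 - 3×3
  ... = 6577×(1655) + 5503×(-1978)
Scale by 137/1 = 137: (u₀, v₀) = (226735, -270986).
General solution: u = 226735 + 5503t, v = -270986 - 6577t for integer t.
u ≥ 0: smallest is 226735 mod 5503 = 1112 (at t = -41), with v = -1329.

1112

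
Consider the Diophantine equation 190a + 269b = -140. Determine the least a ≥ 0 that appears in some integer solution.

155

gcd(269, 190):
  269 = 1·190 + 79
  190 = 2·79 + 32
  79 = 2·32 + 15
  32 = 2·15 + 2
  15 = 7·2 + 1
  2 = 2·1
so gcd(269, 190) = 1.
1 divides -140, so solutions exist.
Back-substitute for Bézout coefficients:
  1 = 15 - 7·2
  ... = 190·(-126) + 269·(89)
Scale by -140/1 = -140: (a₀, b₀) = (17640, -12460).
General solution: a = 17640 + 269t, b = -12460 - 190t for integer t.
a ≥ 0: smallest is 17640 mod 269 = 155 (at t = -65), with b = -110.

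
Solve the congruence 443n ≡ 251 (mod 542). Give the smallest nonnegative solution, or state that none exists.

gcd(542, 443) = 1  (542 = 1*443 + 99, 443 = 4*99 + 47, 99 = 2*47 + 5, 47 = 9*5 + 2, 5 = 2*2 + 1, 2 = 2*1).
1 divides 251, so solutions exist.
Back-substituting, 443*(-219) + 542*(179) = 1.
So 443*(-219) ≡ 1 (mod 542); multiply by 251: n ≡ -54969 (mod 542).
Smallest nonnegative: n = -54969 mod 542 = 315.

315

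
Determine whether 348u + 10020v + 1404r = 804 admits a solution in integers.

yes

gcd(10020, 348) = 12.
gcd(12, 1404) = 12.
12 divides 804, so integer solutions exist.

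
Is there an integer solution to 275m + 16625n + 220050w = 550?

gcd(16625, 275):
  16625 = 60*275 + 125
  275 = 2*125 + 25
  125 = 5*25
so gcd(16625, 275) = 25.
gcd(25, 220050) = 25.
25 divides 550, so integer solutions exist.

yes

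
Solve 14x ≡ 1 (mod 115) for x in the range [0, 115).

gcd(115, 14) = 1.
By Bézout, 14*(-41) + 115*(5) = 1.
So 14*-41 ≡ 1 (mod 115), and -41 mod 115 = 74.

74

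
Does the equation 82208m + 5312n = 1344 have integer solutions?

yes

gcd(82208, 5312) = 32  (82208 = 15·5312 + 2528, 5312 = 2·2528 + 256, 2528 = 9·256 + 224, 256 = 1·224 + 32, 224 = 7·32).
32 divides 1344, so integer solutions exist.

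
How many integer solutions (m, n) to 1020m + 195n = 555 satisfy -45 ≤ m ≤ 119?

gcd(1020, 195):
  1020 = 5·195 + 45
  195 = 4·45 + 15
  45 = 3·15
so gcd(1020, 195) = 15.
Back-substitute for Bézout coefficients:
  15 = 195 - 4·45
  ... = 1020·(-4) + 195·(21)
Scale by 37: particular solution (-148, 777); reduce m mod 13: (8, -39).
General solution: m = 8 + 13t, n = -39 - 68t for integer t.
-45 ≤ 8 + 13t ≤ 119 gives t ∈ [-4, 8], which is 13 values.

13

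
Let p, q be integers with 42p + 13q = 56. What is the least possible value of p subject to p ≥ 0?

10

gcd(42, 13) = 1.
1 divides 56, so solutions exist.
By Bézout, 42·(-4) + 13·(13) = 1.
Scale by 56/1 = 56: (p₀, q₀) = (-224, 728).
General solution: p = -224 + 13t, q = 728 - 42t for integer t.
p ≥ 0: smallest is -224 mod 13 = 10 (at t = 18), with q = -28.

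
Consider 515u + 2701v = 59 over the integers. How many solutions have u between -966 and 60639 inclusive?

23

gcd(2701, 515):
  2701 = 5*515 + 126
  515 = 4*126 + 11
  126 = 11*11 + 5
  11 = 2*5 + 1
  5 = 5*1
so gcd(2701, 515) = 1.
Back-substitute for Bézout coefficients:
  1 = 11 - 2*5
  ... = 515*(493) + 2701*(-94)
Scale by 59: particular solution (29087, -5546); reduce u mod 2701: (2077, -396).
General solution: u = 2077 + 2701t, v = -396 - 515t for integer t.
-966 ≤ 2077 + 2701t ≤ 60639 gives t ∈ [-1, 21], which is 23 values.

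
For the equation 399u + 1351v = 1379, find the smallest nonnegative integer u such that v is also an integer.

17

gcd(1351, 399):
  1351 = 3·399 + 154
  399 = 2·154 + 91
  154 = 1·91 + 63
  91 = 1·63 + 28
  63 = 2·28 + 7
  28 = 4·7
so gcd(1351, 399) = 7.
7 divides 1379, so solutions exist.
Back-substitute for Bézout coefficients:
  7 = 63 - 2·28
  ... = 399·(-44) + 1351·(13)
Scale by 1379/7 = 197: (u₀, v₀) = (-8668, 2561).
General solution: u = -8668 + 193t, v = 2561 - 57t for integer t.
u ≥ 0: smallest is -8668 mod 193 = 17 (at t = 45), with v = -4.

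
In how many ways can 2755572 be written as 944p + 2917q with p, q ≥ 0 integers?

gcd(2917, 944) = 1.
By Bézout, 944·(652) + 2917·(-211) = 1.
One solution: (138, 900).
General: p = 138 + 2917t, q = 900 - 944t.
p ≥ 0 ⇒ t ≥ 0; q ≥ 0 ⇒ t ≤ 0. So t ∈ [0, 0]: 1 solution.

1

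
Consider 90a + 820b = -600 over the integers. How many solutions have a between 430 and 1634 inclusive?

gcd(820, 90):
  820 = 9×90 + 10
  90 = 9×10
so gcd(820, 90) = 10.
Back-substitute for Bézout coefficients:
  10 = 820 - 9×90
  ... = 90×(-9) + 820×(1)
Scale by -60: particular solution (540, -60); reduce a mod 82: (48, -6).
General solution: a = 48 + 82t, b = -6 - 9t for integer t.
430 ≤ 48 + 82t ≤ 1634 gives t ∈ [5, 19], which is 15 values.

15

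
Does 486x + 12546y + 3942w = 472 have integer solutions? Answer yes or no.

no

gcd(12546, 486):
  12546 = 25·486 + 396
  486 = 1·396 + 90
  396 = 4·90 + 36
  90 = 2·36 + 18
  36 = 2·18
so gcd(12546, 486) = 18.
gcd(18, 3942) = 18.
18 does not divide 472 (remainder 4), so no integer solutions.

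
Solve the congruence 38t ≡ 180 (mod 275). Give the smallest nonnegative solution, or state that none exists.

135

gcd(275, 38) = 1.
1 divides 180, so solutions exist.
By Bézout, 38·(-123) + 275·(17) = 1.
So 38·(-123) ≡ 1 (mod 275); multiply by 180: t ≡ -22140 (mod 275).
Smallest nonnegative: t = -22140 mod 275 = 135.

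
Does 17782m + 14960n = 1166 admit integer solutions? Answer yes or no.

gcd(17782, 14960):
  17782 = 1·14960 + 2822
  14960 = 5·2822 + 850
  2822 = 3·850 + 272
  850 = 3·272 + 34
  272 = 8·34
so gcd(17782, 14960) = 34.
34 does not divide 1166 (remainder 10), so no integer solutions.

no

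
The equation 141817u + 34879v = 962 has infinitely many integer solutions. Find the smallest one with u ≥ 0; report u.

152

gcd(141817, 34879):
  141817 = 4*34879 + 2301
  34879 = 15*2301 + 364
  2301 = 6*364 + 117
  364 = 3*117 + 13
  117 = 9*13
so gcd(141817, 34879) = 13.
13 divides 962, so solutions exist.
Back-substitute for Bézout coefficients:
  13 = 364 - 3*117
  ... = 141817*(-288) + 34879*(1171)
Scale by 962/13 = 74: (u₀, v₀) = (-21312, 86654).
General solution: u = -21312 + 2683t, v = 86654 - 10909t for integer t.
u ≥ 0: smallest is -21312 mod 2683 = 152 (at t = 8), with v = -618.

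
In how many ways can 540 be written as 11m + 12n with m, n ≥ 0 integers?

gcd(12, 11) = 1.
By Bézout, 11·(-1) + 12·(1) = 1.
One solution: (0, 45).
General: m = 0 + 12t, n = 45 - 11t.
m ≥ 0 ⇒ t ≥ 0; n ≥ 0 ⇒ t ≤ 4. So t ∈ [0, 4]: 5 solutions.

5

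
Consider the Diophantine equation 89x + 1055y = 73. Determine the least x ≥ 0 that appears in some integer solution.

gcd(1055, 89):
  1055 = 11×89 + 76
  89 = 1×76 + 13
  76 = 5×13 + 11
  13 = 1×11 + 2
  11 = 5×2 + 1
  2 = 2×1
so gcd(1055, 89) = 1.
1 divides 73, so solutions exist.
Back-substitute for Bézout coefficients:
  1 = 11 - 5×2
  ... = 89×(-486) + 1055×(41)
Scale by 73/1 = 73: (x₀, y₀) = (-35478, 2993).
General solution: x = -35478 + 1055t, y = 2993 - 89t for integer t.
x ≥ 0: smallest is -35478 mod 1055 = 392 (at t = 34), with y = -33.

392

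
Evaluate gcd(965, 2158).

gcd(2158, 965) = 1  (2158 = 2×965 + 228, 965 = 4×228 + 53, 228 = 4×53 + 16, 53 = 3×16 + 5, 16 = 3×5 + 1, 5 = 5×1).

1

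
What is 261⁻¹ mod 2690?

2051

gcd(2690, 261) = 1  (2690 = 10*261 + 80, 261 = 3*80 + 21, 80 = 3*21 + 17, 21 = 1*17 + 4, 17 = 4*4 + 1, 4 = 4*1).
Back-substituting, 261*(-639) + 2690*(62) = 1.
So 261*-639 ≡ 1 (mod 2690), and -639 mod 2690 = 2051.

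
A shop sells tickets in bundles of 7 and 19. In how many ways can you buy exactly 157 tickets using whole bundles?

Need nonnegative integers with 7j + 19k = 157.
gcd(7, 19) = 1, and 7·(-8) + 19·(3) = 1.
So (j₀, k₀) = (-1256, 471); general j = -1256 + 19t, k = 471 - 7t.
j ≥ 0 ⇒ t ≥ 67; k ≥ 0 ⇒ t ≤ 67. That's 1 value of t.

1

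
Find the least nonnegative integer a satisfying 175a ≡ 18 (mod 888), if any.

gcd(888, 175) = 1.
1 divides 18, so solutions exist.
By Bézout, 175·(-137) + 888·(27) = 1.
So 175·(-137) ≡ 1 (mod 888); multiply by 18: a ≡ -2466 (mod 888).
Smallest nonnegative: a = -2466 mod 888 = 198.

198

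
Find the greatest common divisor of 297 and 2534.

1

gcd(2534, 297):
  2534 = 8·297 + 158
  297 = 1·158 + 139
  158 = 1·139 + 19
  139 = 7·19 + 6
  19 = 3·6 + 1
  6 = 6·1
so gcd(2534, 297) = 1.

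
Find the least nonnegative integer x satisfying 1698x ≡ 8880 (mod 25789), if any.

16317

gcd(25789, 1698):
  25789 = 15·1698 + 319
  1698 = 5·319 + 103
  319 = 3·103 + 10
  103 = 10·10 + 3
  10 = 3·3 + 1
  3 = 3·1
so gcd(25789, 1698) = 1.
1 divides 8880, so solutions exist.
Back-substitute for Bézout coefficients:
  1 = 10 - 3·3
  ... = 1698·(-7761) + 25789·(511)
So 1698·(-7761) ≡ 1 (mod 25789); multiply by 8880: x ≡ -68917680 (mod 25789).
Smallest nonnegative: x = -68917680 mod 25789 = 16317.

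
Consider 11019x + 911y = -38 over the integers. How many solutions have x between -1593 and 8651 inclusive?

gcd(11019, 911) = 1.
By Bézout, 11019·(-178) + 911·(2153) = 1.
Particular solution: (387, -4681).
General solution: x = 387 + 911t, y = -4681 - 11019t for integer t.
-1593 ≤ 387 + 911t ≤ 8651 gives t ∈ [-2, 9], which is 12 values.

12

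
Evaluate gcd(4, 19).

gcd(19, 4):
  19 = 4×4 + 3
  4 = 1×3 + 1
  3 = 3×1
so gcd(19, 4) = 1.

1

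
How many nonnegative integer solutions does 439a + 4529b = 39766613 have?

20

gcd(4529, 439) = 1  (4529 = 10×439 + 139, 439 = 3×139 + 22, 139 = 6×22 + 7, 22 = 3×7 + 1, 7 = 7×1).
Back-substituting, 439×(619) + 4529×(-60) = 1.
Scale by 39766613: one solution is (24615533447, -2385996780). Reduce a mod 4529: (1779, 8608).
General: a = 1779 + 4529t, b = 8608 - 439t.
a ≥ 0 ⇒ t ≥ 0; b ≥ 0 ⇒ t ≤ 19. So t ∈ [0, 19]: 20 solutions.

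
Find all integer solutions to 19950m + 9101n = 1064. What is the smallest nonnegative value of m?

313

gcd(19950, 9101):
  19950 = 2·9101 + 1748
  9101 = 5·1748 + 361
  1748 = 4·361 + 304
  361 = 1·304 + 57
  304 = 5·57 + 19
  57 = 3·19
so gcd(19950, 9101) = 19.
19 divides 1064, so solutions exist.
Back-substitute for Bézout coefficients:
  19 = 304 - 5·57
  ... = 19950·(151) + 9101·(-331)
Scale by 1064/19 = 56: (m₀, n₀) = (8456, -18536).
General solution: m = 8456 + 479t, n = -18536 - 1050t for integer t.
m ≥ 0: smallest is 8456 mod 479 = 313 (at t = -17), with n = -686.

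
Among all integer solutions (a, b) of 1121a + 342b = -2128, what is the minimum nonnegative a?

gcd(1121, 342):
  1121 = 3·342 + 95
  342 = 3·95 + 57
  95 = 1·57 + 38
  57 = 1·38 + 19
  38 = 2·19
so gcd(1121, 342) = 19.
19 divides -2128, so solutions exist.
Back-substitute for Bézout coefficients:
  19 = 57 - 1·38
  ... = 1121·(-7) + 342·(23)
Scale by -2128/19 = -112: (a₀, b₀) = (784, -2576).
General solution: a = 784 + 18t, b = -2576 - 59t for integer t.
a ≥ 0: smallest is 784 mod 18 = 10 (at t = -43), with b = -39.

10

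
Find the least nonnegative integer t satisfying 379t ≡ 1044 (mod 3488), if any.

gcd(3488, 379) = 1  (3488 = 9·379 + 77, 379 = 4·77 + 71, 77 = 1·71 + 6, 71 = 11·6 + 5, 6 = 1·5 + 1, 5 = 5·1).
1 divides 1044, so solutions exist.
Back-substituting, 379·(-589) + 3488·(64) = 1.
So 379·(-589) ≡ 1 (mod 3488); multiply by 1044: t ≡ -614916 (mod 3488).
Smallest nonnegative: t = -614916 mod 3488 = 2460.

2460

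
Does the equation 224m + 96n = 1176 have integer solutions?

no

gcd(224, 96) = 32  (224 = 2×96 + 32, 96 = 3×32).
32 does not divide 1176 (remainder 24), so no integer solutions.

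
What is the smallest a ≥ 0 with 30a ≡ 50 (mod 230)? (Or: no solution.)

17

gcd(230, 30) = 10.
10 divides 50, so solutions exist.
By Bézout, 30×(8) + 230×(-1) = 10.
So 30×(8) ≡ 10 (mod 230); multiply by 5: a ≡ 40 (mod 23).
Smallest nonnegative: a = 40 mod 23 = 17.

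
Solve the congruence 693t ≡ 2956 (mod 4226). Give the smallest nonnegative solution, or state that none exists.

3468

gcd(4226, 693) = 1  (4226 = 6*693 + 68, 693 = 10*68 + 13, 68 = 5*13 + 3, 13 = 4*3 + 1, 3 = 3*1).
1 divides 2956, so solutions exist.
Back-substituting, 693*(1305) + 4226*(-214) = 1.
So 693*(1305) ≡ 1 (mod 4226); multiply by 2956: t ≡ 3857580 (mod 4226).
Smallest nonnegative: t = 3857580 mod 4226 = 3468.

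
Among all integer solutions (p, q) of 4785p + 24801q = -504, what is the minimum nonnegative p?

gcd(24801, 4785):
  24801 = 5×4785 + 876
  4785 = 5×876 + 405
  876 = 2×405 + 66
  405 = 6×66 + 9
  66 = 7×9 + 3
  9 = 3×3
so gcd(24801, 4785) = 3.
3 divides -504, so solutions exist.
Back-substitute for Bézout coefficients:
  3 = 66 - 7×9
  ... = 4785×(-2633) + 24801×(508)
Scale by -504/3 = -168: (p₀, q₀) = (442344, -85344).
General solution: p = 442344 + 8267t, q = -85344 - 1595t for integer t.
p ≥ 0: smallest is 442344 mod 8267 = 4193 (at t = -53), with q = -809.

4193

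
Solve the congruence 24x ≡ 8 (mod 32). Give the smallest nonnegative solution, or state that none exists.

3

gcd(32, 24) = 8.
8 divides 8, so solutions exist.
By Bézout, 24×(-1) + 32×(1) = 8.
So 24×(-1) ≡ 8 (mod 32); multiply by 1: x ≡ -1 (mod 4).
Smallest nonnegative: x = -1 mod 4 = 3.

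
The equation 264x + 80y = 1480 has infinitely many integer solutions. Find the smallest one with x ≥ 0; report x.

gcd(264, 80):
  264 = 3·80 + 24
  80 = 3·24 + 8
  24 = 3·8
so gcd(264, 80) = 8.
8 divides 1480, so solutions exist.
Back-substitute for Bézout coefficients:
  8 = 80 - 3·24
  ... = 264·(-3) + 80·(10)
Scale by 1480/8 = 185: (x₀, y₀) = (-555, 1850).
General solution: x = -555 + 10t, y = 1850 - 33t for integer t.
x ≥ 0: smallest is -555 mod 10 = 5 (at t = 56), with y = 2.

5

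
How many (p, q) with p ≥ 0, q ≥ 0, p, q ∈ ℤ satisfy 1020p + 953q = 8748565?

gcd(1020, 953):
  1020 = 1*953 + 67
  953 = 14*67 + 15
  67 = 4*15 + 7
  15 = 2*7 + 1
  7 = 7*1
so gcd(1020, 953) = 1.
Back-substitute for Bézout coefficients:
  1 = 15 - 2*7
  ... = 1020*(-128) + 953*(137)
Scale by 8748565: one solution is (-1119816320, 1198553405). Reduce p mod 953: (612, 8525).
General: p = 612 + 953t, q = 8525 - 1020t.
p ≥ 0 ⇒ t ≥ 0; q ≥ 0 ⇒ t ≤ 8. So t ∈ [0, 8]: 9 solutions.

9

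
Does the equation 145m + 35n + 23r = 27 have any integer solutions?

yes

gcd(145, 35) = 5.
gcd(5, 23) = 1.
1 divides 27, so integer solutions exist.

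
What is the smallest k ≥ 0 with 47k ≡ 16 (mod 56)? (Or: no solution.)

gcd(56, 47):
  56 = 1*47 + 9
  47 = 5*9 + 2
  9 = 4*2 + 1
  2 = 2*1
so gcd(56, 47) = 1.
1 divides 16, so solutions exist.
Back-substitute for Bézout coefficients:
  1 = 9 - 4*2
  ... = 47*(-25) + 56*(21)
So 47*(-25) ≡ 1 (mod 56); multiply by 16: k ≡ -400 (mod 56).
Smallest nonnegative: k = -400 mod 56 = 48.

48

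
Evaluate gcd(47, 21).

gcd(47, 21) = 1  (47 = 2×21 + 5, 21 = 4×5 + 1, 5 = 5×1).

1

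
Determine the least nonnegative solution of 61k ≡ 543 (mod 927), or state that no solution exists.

gcd(927, 61) = 1.
1 divides 543, so solutions exist.
By Bézout, 61*(76) + 927*(-5) = 1.
So 61*(76) ≡ 1 (mod 927); multiply by 543: k ≡ 41268 (mod 927).
Smallest nonnegative: k = 41268 mod 927 = 480.

480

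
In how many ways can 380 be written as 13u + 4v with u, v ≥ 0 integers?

8

gcd(13, 4) = 1  (13 = 3*4 + 1, 4 = 4*1).
Back-substituting, 13*(1) + 4*(-3) = 1.
Scale by 380: one solution is (380, -1140). Reduce u mod 4: (0, 95).
General: u = 0 + 4t, v = 95 - 13t.
u ≥ 0 ⇒ t ≥ 0; v ≥ 0 ⇒ t ≤ 7. So t ∈ [0, 7]: 8 solutions.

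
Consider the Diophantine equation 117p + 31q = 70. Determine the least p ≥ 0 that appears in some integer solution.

gcd(117, 31) = 1.
1 divides 70, so solutions exist.
By Bézout, 117*(-9) + 31*(34) = 1.
Scale by 70/1 = 70: (p₀, q₀) = (-630, 2380).
General solution: p = -630 + 31t, q = 2380 - 117t for integer t.
p ≥ 0: smallest is -630 mod 31 = 21 (at t = 21), with q = -77.

21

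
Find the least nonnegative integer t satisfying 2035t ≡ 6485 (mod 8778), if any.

gcd(8778, 2035) = 11.
11 does not divide 6485, so the congruence has no solution.

no solution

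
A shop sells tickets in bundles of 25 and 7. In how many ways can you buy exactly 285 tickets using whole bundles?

Need nonnegative integers with 25j + 7k = 285.
gcd(25, 7) = 1, and 25·(2) + 7·(-7) = 1.
So (j₀, k₀) = (570, -1995); general j = 570 + 7t, k = -1995 - 25t.
j ≥ 0 ⇒ t ≥ -81; k ≥ 0 ⇒ t ≤ -80. That's 2 values of t.

2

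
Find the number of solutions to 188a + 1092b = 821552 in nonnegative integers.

16

gcd(1092, 188) = 4.
By Bézout, 188*(122) + 1092*(-21) = 4.
One solution: (31, 747).
General: a = 31 + 273t, b = 747 - 47t.
a ≥ 0 ⇒ t ≥ 0; b ≥ 0 ⇒ t ≤ 15. So t ∈ [0, 15]: 16 solutions.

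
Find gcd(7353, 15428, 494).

gcd(15428, 7353):
  15428 = 2·7353 + 722
  7353 = 10·722 + 133
  722 = 5·133 + 57
  133 = 2·57 + 19
  57 = 3·19
so gcd(15428, 7353) = 19.
gcd(19, 494) = 19.

19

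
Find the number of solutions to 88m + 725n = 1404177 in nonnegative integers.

gcd(725, 88):
  725 = 8*88 + 21
  88 = 4*21 + 4
  21 = 5*4 + 1
  4 = 4*1
so gcd(725, 88) = 1.
Back-substitute for Bézout coefficients:
  1 = 21 - 5*4
  ... = 88*(-173) + 725*(21)
Scale by 1404177: one solution is (-242922621, 29487717). Reduce m mod 725: (229, 1909).
General: m = 229 + 725t, n = 1909 - 88t.
m ≥ 0 ⇒ t ≥ 0; n ≥ 0 ⇒ t ≤ 21. So t ∈ [0, 21]: 22 solutions.

22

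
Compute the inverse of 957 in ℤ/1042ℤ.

711

gcd(1042, 957):
  1042 = 1×957 + 85
  957 = 11×85 + 22
  85 = 3×22 + 19
  22 = 1×19 + 3
  19 = 6×3 + 1
  3 = 3×1
so gcd(1042, 957) = 1.
Back-substitute for Bézout coefficients:
  1 = 19 - 6×3
  ... = 957×(-331) + 1042×(304)
So 957×-331 ≡ 1 (mod 1042), and -331 mod 1042 = 711.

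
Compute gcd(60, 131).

gcd(131, 60):
  131 = 2×60 + 11
  60 = 5×11 + 5
  11 = 2×5 + 1
  5 = 5×1
so gcd(131, 60) = 1.

1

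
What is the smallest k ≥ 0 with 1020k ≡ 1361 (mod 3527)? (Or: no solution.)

890

gcd(3527, 1020) = 1  (3527 = 3×1020 + 467, 1020 = 2×467 + 86, 467 = 5×86 + 37, 86 = 2×37 + 12, 37 = 3×12 + 1, 12 = 12×1).
1 divides 1361, so solutions exist.
Back-substituting, 1020×(-287) + 3527×(83) = 1.
So 1020×(-287) ≡ 1 (mod 3527); multiply by 1361: k ≡ -390607 (mod 3527).
Smallest nonnegative: k = -390607 mod 3527 = 890.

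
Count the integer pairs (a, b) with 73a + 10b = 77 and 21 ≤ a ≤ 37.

gcd(73, 10) = 1  (73 = 7·10 + 3, 10 = 3·3 + 1, 3 = 3·1).
Back-substituting, 73·(-3) + 10·(22) = 1.
Scale by 77: particular solution (-231, 1694); reduce a mod 10: (9, -58).
General solution: a = 9 + 10t, b = -58 - 73t for integer t.
21 ≤ 9 + 10t ≤ 37 gives t ∈ [2, 2], which is 1 value.

1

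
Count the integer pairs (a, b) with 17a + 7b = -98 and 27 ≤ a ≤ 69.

6

gcd(17, 7) = 1  (17 = 2×7 + 3, 7 = 2×3 + 1, 3 = 3×1).
Back-substituting, 17×(-2) + 7×(5) = 1.
Scale by -98: particular solution (196, -490); reduce a mod 7: (0, -14).
General solution: a = 0 + 7t, b = -14 - 17t for integer t.
27 ≤ 0 + 7t ≤ 69 gives t ∈ [4, 9], which is 6 values.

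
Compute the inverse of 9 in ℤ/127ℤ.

113

gcd(127, 9) = 1.
By Bézout, 9×(-14) + 127×(1) = 1.
So 9×-14 ≡ 1 (mod 127), and -14 mod 127 = 113.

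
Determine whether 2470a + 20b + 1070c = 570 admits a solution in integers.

gcd(2470, 20) = 10  (2470 = 123·20 + 10, 20 = 2·10).
gcd(10, 1070) = 10.
10 divides 570, so integer solutions exist.

yes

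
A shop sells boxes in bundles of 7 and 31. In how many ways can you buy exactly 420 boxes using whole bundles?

2

Need nonnegative integers with 7j + 31k = 420.
gcd(7, 31) = 1, and 7·(9) + 31·(-2) = 1.
So (j₀, k₀) = (3780, -840); general j = 3780 + 31t, k = -840 - 7t.
j ≥ 0 ⇒ t ≥ -121; k ≥ 0 ⇒ t ≤ -120. That's 2 values of t.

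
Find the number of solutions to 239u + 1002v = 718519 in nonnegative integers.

gcd(1002, 239):
  1002 = 4·239 + 46
  239 = 5·46 + 9
  46 = 5·9 + 1
  9 = 9·1
so gcd(1002, 239) = 1.
Back-substitute for Bézout coefficients:
  1 = 46 - 5·9
  ... = 239·(-109) + 1002·(26)
Scale by 718519: one solution is (-78318571, 18681494). Reduce u mod 1002: (755, 537).
General: u = 755 + 1002t, v = 537 - 239t.
u ≥ 0 ⇒ t ≥ 0; v ≥ 0 ⇒ t ≤ 2. So t ∈ [0, 2]: 3 solutions.

3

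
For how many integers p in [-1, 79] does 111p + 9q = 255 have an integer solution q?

27

gcd(111, 9):
  111 = 12×9 + 3
  9 = 3×3
so gcd(111, 9) = 3.
Back-substitute for Bézout coefficients:
  3 = 111 - 12×9
  ... = 111×(1) + 9×(-12)
Scale by 85: particular solution (85, -1020); reduce p mod 3: (1, 16).
General solution: p = 1 + 3t, q = 16 - 37t for integer t.
-1 ≤ 1 + 3t ≤ 79 gives t ∈ [0, 26], which is 27 values.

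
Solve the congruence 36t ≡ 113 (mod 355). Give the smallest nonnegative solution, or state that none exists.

gcd(355, 36) = 1.
1 divides 113, so solutions exist.
By Bézout, 36×(-69) + 355×(7) = 1.
So 36×(-69) ≡ 1 (mod 355); multiply by 113: t ≡ -7797 (mod 355).
Smallest nonnegative: t = -7797 mod 355 = 13.

13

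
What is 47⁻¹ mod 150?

gcd(150, 47) = 1.
By Bézout, 47·(-67) + 150·(21) = 1.
So 47·-67 ≡ 1 (mod 150), and -67 mod 150 = 83.

83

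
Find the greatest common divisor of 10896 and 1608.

24

gcd(10896, 1608):
  10896 = 6*1608 + 1248
  1608 = 1*1248 + 360
  1248 = 3*360 + 168
  360 = 2*168 + 24
  168 = 7*24
so gcd(10896, 1608) = 24.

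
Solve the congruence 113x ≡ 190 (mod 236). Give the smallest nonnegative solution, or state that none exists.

gcd(236, 113):
  236 = 2·113 + 10
  113 = 11·10 + 3
  10 = 3·3 + 1
  3 = 3·1
so gcd(236, 113) = 1.
1 divides 190, so solutions exist.
Back-substitute for Bézout coefficients:
  1 = 10 - 3·3
  ... = 113·(-71) + 236·(34)
So 113·(-71) ≡ 1 (mod 236); multiply by 190: x ≡ -13490 (mod 236).
Smallest nonnegative: x = -13490 mod 236 = 198.

198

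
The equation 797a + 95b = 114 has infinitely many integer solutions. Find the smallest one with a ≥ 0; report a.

gcd(797, 95):
  797 = 8*95 + 37
  95 = 2*37 + 21
  37 = 1*21 + 16
  21 = 1*16 + 5
  16 = 3*5 + 1
  5 = 5*1
so gcd(797, 95) = 1.
1 divides 114, so solutions exist.
Back-substitute for Bézout coefficients:
  1 = 16 - 3*5
  ... = 797*(18) + 95*(-151)
Scale by 114/1 = 114: (a₀, b₀) = (2052, -17214).
General solution: a = 2052 + 95t, b = -17214 - 797t for integer t.
a ≥ 0: smallest is 2052 mod 95 = 57 (at t = -21), with b = -477.

57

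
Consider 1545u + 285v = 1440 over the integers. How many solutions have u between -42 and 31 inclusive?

gcd(1545, 285):
  1545 = 5×285 + 120
  285 = 2×120 + 45
  120 = 2×45 + 30
  45 = 1×30 + 15
  30 = 2×15
so gcd(1545, 285) = 15.
Back-substitute for Bézout coefficients:
  15 = 45 - 1×30
  ... = 1545×(-7) + 285×(38)
Scale by 96: particular solution (-672, 3648); reduce u mod 19: (12, -60).
General solution: u = 12 + 19t, v = -60 - 103t for integer t.
-42 ≤ 12 + 19t ≤ 31 gives t ∈ [-2, 1], which is 4 values.

4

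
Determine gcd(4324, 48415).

23

gcd(48415, 4324):
  48415 = 11×4324 + 851
  4324 = 5×851 + 69
  851 = 12×69 + 23
  69 = 3×23
so gcd(48415, 4324) = 23.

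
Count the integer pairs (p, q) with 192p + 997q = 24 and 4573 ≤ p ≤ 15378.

11

gcd(997, 192) = 1.
By Bézout, 192*(431) + 997*(-83) = 1.
Particular solution: (374, -72).
General solution: p = 374 + 997t, q = -72 - 192t for integer t.
4573 ≤ 374 + 997t ≤ 15378 gives t ∈ [5, 15], which is 11 values.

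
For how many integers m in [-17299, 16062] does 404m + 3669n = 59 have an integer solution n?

gcd(3669, 404):
  3669 = 9·404 + 33
  404 = 12·33 + 8
  33 = 4·8 + 1
  8 = 8·1
so gcd(3669, 404) = 1.
Back-substitute for Bézout coefficients:
  1 = 33 - 4·8
  ... = 404·(-445) + 3669·(49)
Scale by 59: particular solution (-26255, 2891); reduce m mod 3669: (3097, -341).
General solution: m = 3097 + 3669t, n = -341 - 404t for integer t.
-17299 ≤ 3097 + 3669t ≤ 16062 gives t ∈ [-5, 3], which is 9 values.

9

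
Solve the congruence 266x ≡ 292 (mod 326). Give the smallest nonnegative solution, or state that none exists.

gcd(326, 266):
  326 = 1·266 + 60
  266 = 4·60 + 26
  60 = 2·26 + 8
  26 = 3·8 + 2
  8 = 4·2
so gcd(326, 266) = 2.
2 divides 292, so solutions exist.
Back-substitute for Bézout coefficients:
  2 = 26 - 3·8
  ... = 266·(38) + 326·(-31)
So 266·(38) ≡ 2 (mod 326); multiply by 146: x ≡ 5548 (mod 163).
Smallest nonnegative: x = 5548 mod 163 = 6.

6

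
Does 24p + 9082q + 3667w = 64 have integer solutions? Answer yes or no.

gcd(9082, 24):
  9082 = 378*24 + 10
  24 = 2*10 + 4
  10 = 2*4 + 2
  4 = 2*2
so gcd(9082, 24) = 2.
gcd(2, 3667) = 1.
1 divides 64, so integer solutions exist.

yes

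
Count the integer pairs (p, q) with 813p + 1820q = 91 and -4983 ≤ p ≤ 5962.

6

gcd(1820, 813) = 1  (1820 = 2·813 + 194, 813 = 4·194 + 37, 194 = 5·37 + 9, 37 = 4·9 + 1, 9 = 9·1).
Back-substituting, 813·(197) + 1820·(-88) = 1.
Scale by 91: particular solution (17927, -8008); reduce p mod 1820: (1547, -691).
General solution: p = 1547 + 1820t, q = -691 - 813t for integer t.
-4983 ≤ 1547 + 1820t ≤ 5962 gives t ∈ [-3, 2], which is 6 values.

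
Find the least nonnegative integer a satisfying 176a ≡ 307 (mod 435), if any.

197

gcd(435, 176):
  435 = 2·176 + 83
  176 = 2·83 + 10
  83 = 8·10 + 3
  10 = 3·3 + 1
  3 = 3·1
so gcd(435, 176) = 1.
1 divides 307, so solutions exist.
Back-substitute for Bézout coefficients:
  1 = 10 - 3·3
  ... = 176·(131) + 435·(-53)
So 176·(131) ≡ 1 (mod 435); multiply by 307: a ≡ 40217 (mod 435).
Smallest nonnegative: a = 40217 mod 435 = 197.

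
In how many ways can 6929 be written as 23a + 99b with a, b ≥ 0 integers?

gcd(99, 23) = 1.
By Bézout, 23*(-43) + 99*(10) = 1.
One solution: (43, 60).
General: a = 43 + 99t, b = 60 - 23t.
a ≥ 0 ⇒ t ≥ 0; b ≥ 0 ⇒ t ≤ 2. So t ∈ [0, 2]: 3 solutions.

3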